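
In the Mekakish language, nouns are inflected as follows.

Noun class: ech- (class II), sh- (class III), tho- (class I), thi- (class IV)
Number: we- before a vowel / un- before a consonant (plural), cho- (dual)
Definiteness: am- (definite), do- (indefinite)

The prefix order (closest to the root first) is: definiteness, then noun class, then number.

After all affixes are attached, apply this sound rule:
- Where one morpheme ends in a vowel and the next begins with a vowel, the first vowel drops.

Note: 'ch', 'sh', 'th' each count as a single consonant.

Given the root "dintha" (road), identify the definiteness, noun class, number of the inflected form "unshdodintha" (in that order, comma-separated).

Segment: un-sh-do-dintha.
definiteness: do- → indefinite.
noun class: sh- → class III.
number: we/un- → plural.

indefinite, class III, plural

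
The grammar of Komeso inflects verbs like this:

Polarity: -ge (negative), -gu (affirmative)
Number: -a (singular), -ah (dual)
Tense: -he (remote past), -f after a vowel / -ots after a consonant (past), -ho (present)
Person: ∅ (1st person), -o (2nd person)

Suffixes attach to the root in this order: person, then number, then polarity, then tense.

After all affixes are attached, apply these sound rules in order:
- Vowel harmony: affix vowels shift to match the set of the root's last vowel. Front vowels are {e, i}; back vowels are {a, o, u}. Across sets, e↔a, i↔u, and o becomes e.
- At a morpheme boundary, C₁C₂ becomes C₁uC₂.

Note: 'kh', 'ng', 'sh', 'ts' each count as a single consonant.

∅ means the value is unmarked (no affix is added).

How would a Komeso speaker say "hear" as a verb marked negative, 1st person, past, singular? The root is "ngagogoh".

ngagogohagaf

person = 1st person: zero marking, form stays ngagogoh.
Attach number singular -a → ngagogoha.
Attach polarity negative -ge → ngagogohage.
Attach tense past -f (after vowel 'e') → ngagogohagef.
Apply vowel harmony: ngagogohagef → ngagogohagaf.
Epenthesis: no change.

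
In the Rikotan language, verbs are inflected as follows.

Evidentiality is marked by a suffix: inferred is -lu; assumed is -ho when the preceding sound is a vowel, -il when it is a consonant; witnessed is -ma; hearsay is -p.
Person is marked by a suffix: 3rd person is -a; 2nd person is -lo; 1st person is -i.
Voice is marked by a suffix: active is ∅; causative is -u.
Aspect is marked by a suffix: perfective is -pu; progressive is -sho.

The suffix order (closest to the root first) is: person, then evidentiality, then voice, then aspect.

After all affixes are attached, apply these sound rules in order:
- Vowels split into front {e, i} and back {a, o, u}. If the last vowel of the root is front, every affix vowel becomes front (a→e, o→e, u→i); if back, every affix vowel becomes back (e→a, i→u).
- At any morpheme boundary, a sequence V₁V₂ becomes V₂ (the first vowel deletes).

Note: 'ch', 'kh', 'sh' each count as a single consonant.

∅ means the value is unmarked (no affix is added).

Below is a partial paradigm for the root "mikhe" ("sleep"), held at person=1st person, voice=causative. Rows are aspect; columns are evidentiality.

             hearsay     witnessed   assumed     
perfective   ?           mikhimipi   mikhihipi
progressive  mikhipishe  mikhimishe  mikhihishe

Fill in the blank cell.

Attach person 1st person -i → mikhei.
Attach evidentiality hearsay -p → mikheip.
Attach voice causative -u → mikheipu.
Attach aspect perfective -pu → mikheipupu.
Apply vowel harmony: mikheipupu → mikheipipi.
Apply vowel deletion: mikheipipi → mikhipipi.

mikhipipi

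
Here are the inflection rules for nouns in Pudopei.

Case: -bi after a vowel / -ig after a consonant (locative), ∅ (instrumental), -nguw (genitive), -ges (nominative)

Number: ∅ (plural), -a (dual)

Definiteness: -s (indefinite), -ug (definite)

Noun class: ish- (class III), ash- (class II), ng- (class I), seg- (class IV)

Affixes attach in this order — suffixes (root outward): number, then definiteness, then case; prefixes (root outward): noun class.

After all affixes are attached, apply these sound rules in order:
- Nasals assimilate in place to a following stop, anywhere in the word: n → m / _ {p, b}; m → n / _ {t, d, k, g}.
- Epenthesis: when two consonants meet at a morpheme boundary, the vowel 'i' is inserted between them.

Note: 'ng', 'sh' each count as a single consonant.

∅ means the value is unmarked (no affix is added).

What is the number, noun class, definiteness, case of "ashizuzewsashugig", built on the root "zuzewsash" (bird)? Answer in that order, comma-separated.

plural, class II, definite, locative

Segment: ash-zuzewsash-ug-ig.
number: ∅ → plural.
noun class: ash- → class II.
definiteness: -ug → definite.
case: -bi/ig → locative.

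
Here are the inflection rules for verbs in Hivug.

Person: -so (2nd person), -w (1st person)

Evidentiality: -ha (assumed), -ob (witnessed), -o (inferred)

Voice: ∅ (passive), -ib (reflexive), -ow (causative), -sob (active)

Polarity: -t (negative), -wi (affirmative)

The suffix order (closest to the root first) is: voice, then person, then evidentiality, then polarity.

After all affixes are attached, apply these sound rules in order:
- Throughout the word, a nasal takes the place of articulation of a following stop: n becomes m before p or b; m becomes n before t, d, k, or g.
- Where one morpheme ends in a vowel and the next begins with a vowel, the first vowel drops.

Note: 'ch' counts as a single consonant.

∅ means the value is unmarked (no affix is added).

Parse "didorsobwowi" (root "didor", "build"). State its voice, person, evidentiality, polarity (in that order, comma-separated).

Segment: didor-sob-w-o-wi.
voice: -sob → active.
person: -w → 1st person.
evidentiality: -o → inferred.
polarity: -wi → affirmative.

active, 1st person, inferred, affirmative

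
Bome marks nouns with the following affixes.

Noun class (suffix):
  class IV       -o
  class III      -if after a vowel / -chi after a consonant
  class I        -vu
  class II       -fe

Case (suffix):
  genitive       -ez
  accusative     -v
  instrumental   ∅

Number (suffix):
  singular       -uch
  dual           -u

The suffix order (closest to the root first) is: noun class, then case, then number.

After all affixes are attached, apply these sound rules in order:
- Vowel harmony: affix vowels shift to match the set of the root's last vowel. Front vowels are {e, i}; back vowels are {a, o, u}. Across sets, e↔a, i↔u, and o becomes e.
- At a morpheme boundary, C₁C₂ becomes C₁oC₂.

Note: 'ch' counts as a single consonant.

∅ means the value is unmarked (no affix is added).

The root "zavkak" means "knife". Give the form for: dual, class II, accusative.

zavkakofavu

Attach noun class class II -fe → zavkakfe.
Attach case accusative -v → zavkakfev.
Attach number dual -u → zavkakfevu.
Apply vowel harmony: zavkakfevu → zavkakfavu.
Apply epenthesis: zavkakfavu → zavkakofavu.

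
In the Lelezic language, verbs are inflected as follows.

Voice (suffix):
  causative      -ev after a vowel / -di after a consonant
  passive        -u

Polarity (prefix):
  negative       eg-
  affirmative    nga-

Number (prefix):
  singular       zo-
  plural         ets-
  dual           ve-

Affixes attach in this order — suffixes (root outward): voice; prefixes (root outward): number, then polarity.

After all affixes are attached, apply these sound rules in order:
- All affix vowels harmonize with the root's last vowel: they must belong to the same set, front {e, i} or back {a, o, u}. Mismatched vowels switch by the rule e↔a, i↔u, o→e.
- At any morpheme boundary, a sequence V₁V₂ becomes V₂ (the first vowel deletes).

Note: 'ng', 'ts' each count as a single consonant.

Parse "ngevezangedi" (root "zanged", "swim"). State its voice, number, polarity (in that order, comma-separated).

passive, dual, affirmative

Segment: nga-ve-zanged-u.
voice: -u → passive.
number: ve- → dual.
polarity: nga- → affirmative.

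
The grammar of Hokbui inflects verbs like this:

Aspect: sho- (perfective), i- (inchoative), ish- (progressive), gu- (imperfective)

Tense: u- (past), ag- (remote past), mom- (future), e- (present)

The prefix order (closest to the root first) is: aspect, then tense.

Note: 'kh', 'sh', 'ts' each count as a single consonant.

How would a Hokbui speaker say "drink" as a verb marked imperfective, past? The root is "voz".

uguvoz

Attach aspect imperfective gu- → guvoz.
Attach tense past u- → uguvoz.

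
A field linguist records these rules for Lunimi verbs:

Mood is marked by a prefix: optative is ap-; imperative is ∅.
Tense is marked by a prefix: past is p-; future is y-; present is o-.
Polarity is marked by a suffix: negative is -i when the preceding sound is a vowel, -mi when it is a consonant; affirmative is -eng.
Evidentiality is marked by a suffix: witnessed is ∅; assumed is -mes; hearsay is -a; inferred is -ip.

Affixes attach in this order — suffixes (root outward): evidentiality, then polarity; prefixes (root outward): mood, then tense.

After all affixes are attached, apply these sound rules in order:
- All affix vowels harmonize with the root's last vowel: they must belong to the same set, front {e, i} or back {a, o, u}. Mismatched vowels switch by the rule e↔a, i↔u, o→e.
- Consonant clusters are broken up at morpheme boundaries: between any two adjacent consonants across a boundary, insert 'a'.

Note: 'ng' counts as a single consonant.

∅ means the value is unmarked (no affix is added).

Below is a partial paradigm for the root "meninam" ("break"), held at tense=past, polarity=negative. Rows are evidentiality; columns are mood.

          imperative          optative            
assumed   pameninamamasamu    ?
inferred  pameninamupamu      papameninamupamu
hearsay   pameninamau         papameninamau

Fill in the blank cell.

papameninamamasamu

Attach mood optative ap- → apmeninam.
Attach tense past p- → papmeninam.
Attach evidentiality assumed -mes → papmeninammes.
Attach polarity negative -mi (after consonant 's') → papmeninammesmi.
Apply vowel harmony: papmeninammesmi → papmeninammasmu.
Apply epenthesis: papmeninammasmu → papameninamamasamu.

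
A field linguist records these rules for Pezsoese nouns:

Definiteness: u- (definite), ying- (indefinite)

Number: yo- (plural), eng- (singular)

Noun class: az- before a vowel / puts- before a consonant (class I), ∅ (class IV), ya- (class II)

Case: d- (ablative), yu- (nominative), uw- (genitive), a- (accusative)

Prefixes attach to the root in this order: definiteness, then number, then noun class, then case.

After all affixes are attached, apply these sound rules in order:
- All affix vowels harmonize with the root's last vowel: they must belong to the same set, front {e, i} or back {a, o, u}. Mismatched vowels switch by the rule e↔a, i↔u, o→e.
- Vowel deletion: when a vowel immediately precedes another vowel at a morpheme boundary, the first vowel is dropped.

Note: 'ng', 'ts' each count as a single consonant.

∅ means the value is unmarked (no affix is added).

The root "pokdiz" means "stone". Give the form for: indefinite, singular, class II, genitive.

iwyengyingpokdiz

Attach definiteness indefinite ying- → yingpokdiz.
Attach number singular eng- → engyingpokdiz.
Attach noun class class II ya- → yaengyingpokdiz.
Attach case genitive uw- → uwyaengyingpokdiz.
Apply vowel harmony: uwyaengyingpokdiz → iwyeengyingpokdiz.
Apply vowel deletion: iwyeengyingpokdiz → iwyengyingpokdiz.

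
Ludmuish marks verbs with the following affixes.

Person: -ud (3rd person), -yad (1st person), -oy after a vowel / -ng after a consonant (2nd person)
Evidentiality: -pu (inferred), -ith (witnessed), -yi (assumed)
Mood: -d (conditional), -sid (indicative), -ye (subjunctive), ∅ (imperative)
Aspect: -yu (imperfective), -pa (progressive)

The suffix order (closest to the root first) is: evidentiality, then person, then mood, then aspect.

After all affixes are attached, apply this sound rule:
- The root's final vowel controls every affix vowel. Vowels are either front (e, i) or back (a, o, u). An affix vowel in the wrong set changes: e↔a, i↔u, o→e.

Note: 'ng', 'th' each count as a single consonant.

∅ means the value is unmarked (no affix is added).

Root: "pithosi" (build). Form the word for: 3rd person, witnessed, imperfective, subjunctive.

Attach evidentiality witnessed -ith → pithosiith.
Attach person 3rd person -ud → pithosiithud.
Attach mood subjunctive -ye → pithosiithudye.
Attach aspect imperfective -yu → pithosiithudyeyu.
Apply vowel harmony: pithosiithudyeyu → pithosiithidyeyi.

pithosiithidyeyi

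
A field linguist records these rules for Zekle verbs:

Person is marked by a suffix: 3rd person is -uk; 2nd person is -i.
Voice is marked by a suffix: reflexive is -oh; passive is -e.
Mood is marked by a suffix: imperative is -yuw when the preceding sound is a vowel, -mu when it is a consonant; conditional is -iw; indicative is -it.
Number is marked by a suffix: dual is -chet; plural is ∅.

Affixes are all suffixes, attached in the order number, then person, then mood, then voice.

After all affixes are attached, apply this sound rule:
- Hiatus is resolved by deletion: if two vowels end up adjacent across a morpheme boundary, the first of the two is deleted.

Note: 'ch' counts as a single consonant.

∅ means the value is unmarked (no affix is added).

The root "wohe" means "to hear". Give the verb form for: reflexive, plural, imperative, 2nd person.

wohiyuwoh

number = plural: zero marking, form stays wohe.
Attach person 2nd person -i → wohei.
Attach mood imperative -yuw (after vowel 'i') → woheiyuw.
Attach voice reflexive -oh → woheiyuwoh.
Apply vowel deletion: woheiyuwoh → wohiyuwoh.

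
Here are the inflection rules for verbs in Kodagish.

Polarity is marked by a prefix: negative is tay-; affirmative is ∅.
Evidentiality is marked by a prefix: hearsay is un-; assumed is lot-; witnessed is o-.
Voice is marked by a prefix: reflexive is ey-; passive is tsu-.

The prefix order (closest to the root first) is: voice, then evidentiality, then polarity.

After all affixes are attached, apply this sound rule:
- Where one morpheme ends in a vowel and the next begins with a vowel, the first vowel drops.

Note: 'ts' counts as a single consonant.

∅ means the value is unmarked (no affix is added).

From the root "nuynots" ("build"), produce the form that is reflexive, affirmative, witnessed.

Attach voice reflexive ey- → eynuynots.
Attach evidentiality witnessed o- → oeynuynots.
polarity = affirmative: zero marking, form stays oeynuynots.
Apply vowel deletion: oeynuynots → eynuynots.

eynuynots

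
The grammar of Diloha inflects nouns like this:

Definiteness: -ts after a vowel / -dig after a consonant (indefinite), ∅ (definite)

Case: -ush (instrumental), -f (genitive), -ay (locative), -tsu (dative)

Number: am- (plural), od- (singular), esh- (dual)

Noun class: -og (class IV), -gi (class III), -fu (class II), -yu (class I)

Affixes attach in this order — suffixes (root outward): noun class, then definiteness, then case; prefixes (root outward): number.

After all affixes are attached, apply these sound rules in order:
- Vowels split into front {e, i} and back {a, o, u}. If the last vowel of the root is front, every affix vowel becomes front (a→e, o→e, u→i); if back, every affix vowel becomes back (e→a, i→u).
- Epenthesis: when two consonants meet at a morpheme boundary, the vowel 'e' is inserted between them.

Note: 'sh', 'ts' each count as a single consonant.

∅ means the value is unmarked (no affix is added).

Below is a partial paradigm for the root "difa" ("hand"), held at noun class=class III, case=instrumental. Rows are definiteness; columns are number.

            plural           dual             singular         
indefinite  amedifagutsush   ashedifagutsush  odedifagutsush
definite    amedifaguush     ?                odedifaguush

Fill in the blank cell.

ashedifaguush

Attach noun class class III -gi → difagi.
definiteness = definite: zero marking, form stays difagi.
Attach case instrumental -ush → difagiush.
Attach number dual esh- → eshdifagiush.
Apply vowel harmony: eshdifagiush → ashdifaguush.
Apply epenthesis: ashdifaguush → ashedifaguush.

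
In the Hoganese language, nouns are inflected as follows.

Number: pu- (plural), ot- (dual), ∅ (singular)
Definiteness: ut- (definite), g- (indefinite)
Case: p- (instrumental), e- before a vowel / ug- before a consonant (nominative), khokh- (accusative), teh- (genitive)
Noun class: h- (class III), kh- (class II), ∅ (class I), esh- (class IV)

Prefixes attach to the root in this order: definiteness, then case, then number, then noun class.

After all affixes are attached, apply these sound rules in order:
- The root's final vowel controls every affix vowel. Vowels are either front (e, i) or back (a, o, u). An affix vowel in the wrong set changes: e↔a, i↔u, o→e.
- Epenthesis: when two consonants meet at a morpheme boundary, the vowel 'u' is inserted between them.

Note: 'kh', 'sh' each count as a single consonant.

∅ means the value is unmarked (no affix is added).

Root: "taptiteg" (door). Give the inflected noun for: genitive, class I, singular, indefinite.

tehugutaptiteg

Attach definiteness indefinite g- → gtaptiteg.
Attach case genitive teh- → tehgtaptiteg.
number = singular: zero marking, form stays tehgtaptiteg.
noun class = class I: zero marking, form stays tehgtaptiteg.
Vowel harmony: no change.
Apply epenthesis: tehgtaptiteg → tehugutaptiteg.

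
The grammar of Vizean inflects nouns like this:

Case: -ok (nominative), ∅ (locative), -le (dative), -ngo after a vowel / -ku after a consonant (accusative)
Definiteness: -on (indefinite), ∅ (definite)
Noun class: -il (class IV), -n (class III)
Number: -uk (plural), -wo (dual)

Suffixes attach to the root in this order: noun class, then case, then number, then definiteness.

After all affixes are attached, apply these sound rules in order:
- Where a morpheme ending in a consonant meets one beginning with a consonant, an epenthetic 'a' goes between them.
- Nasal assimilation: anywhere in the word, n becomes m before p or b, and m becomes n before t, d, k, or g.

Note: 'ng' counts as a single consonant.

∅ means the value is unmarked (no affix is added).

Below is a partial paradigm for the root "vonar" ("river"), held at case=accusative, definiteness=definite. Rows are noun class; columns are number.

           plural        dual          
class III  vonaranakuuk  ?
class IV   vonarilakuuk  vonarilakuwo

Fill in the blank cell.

vonaranakuwo

Attach noun class class III -n → vonarn.
Attach case accusative -ku (after consonant 'n') → vonarnku.
Attach number dual -wo → vonarnkuwo.
definiteness = definite: zero marking, form stays vonarnkuwo.
Apply epenthesis: vonarnkuwo → vonaranakuwo.
Nasal assimilation: no change.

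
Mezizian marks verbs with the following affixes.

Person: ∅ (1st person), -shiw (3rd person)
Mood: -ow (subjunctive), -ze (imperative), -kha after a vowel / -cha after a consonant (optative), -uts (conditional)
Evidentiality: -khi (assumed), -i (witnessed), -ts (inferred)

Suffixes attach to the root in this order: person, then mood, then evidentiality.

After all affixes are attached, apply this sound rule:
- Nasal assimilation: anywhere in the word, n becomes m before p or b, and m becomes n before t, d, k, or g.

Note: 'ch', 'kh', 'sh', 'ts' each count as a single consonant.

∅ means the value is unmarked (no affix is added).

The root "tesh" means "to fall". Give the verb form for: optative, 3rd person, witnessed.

teshshiwchai

Attach person 3rd person -shiw → teshshiw.
Attach mood optative -cha (after consonant 'w') → teshshiwcha.
Attach evidentiality witnessed -i → teshshiwchai.
Nasal assimilation: no change.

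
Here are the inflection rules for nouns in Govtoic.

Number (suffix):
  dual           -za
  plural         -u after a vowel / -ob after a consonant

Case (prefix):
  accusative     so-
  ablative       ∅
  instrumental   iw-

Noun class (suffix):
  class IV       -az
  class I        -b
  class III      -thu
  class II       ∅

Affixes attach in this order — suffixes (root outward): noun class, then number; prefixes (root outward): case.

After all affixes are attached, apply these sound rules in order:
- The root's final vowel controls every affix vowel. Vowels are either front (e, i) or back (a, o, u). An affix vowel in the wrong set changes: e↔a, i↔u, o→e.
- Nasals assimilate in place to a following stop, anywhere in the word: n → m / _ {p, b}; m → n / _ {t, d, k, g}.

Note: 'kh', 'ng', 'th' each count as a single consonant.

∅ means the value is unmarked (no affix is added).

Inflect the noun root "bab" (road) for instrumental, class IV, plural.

Attach noun class class IV -az → babaz.
Attach case instrumental iw- → iwbabaz.
Attach number plural -ob (after consonant 'z') → iwbabazob.
Apply vowel harmony: iwbabazob → uwbabazob.
Nasal assimilation: no change.

uwbabazob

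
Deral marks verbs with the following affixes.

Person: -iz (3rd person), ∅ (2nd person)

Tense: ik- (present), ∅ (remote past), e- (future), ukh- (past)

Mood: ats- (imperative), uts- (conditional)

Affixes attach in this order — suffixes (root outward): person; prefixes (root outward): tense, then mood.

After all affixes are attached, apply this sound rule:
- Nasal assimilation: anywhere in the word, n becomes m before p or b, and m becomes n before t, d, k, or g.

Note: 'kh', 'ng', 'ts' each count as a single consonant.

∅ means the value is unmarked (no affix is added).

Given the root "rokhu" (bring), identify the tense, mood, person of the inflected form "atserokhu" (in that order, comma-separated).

future, imperative, 2nd person

Segment: ats-e-rokhu.
tense: e- → future.
mood: ats- → imperative.
person: ∅ → 2nd person.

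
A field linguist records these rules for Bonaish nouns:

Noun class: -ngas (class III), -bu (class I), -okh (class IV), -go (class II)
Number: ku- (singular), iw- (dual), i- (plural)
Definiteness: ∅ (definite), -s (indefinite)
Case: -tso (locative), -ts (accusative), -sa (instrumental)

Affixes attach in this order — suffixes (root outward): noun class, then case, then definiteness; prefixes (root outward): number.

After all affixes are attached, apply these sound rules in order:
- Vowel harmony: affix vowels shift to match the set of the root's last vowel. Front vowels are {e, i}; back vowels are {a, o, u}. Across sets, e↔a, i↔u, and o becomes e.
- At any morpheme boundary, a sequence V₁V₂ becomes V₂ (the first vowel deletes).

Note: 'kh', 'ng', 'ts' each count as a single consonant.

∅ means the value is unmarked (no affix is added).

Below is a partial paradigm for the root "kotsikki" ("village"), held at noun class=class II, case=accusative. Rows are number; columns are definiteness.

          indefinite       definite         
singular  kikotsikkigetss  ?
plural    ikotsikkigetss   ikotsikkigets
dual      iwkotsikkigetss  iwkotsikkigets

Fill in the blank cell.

Attach noun class class II -go → kotsikkigo.
Attach number singular ku- → kukotsikkigo.
Attach case accusative -ts → kukotsikkigots.
definiteness = definite: zero marking, form stays kukotsikkigots.
Apply vowel harmony: kukotsikkigots → kikotsikkigets.
Vowel deletion: no change.

kikotsikkigets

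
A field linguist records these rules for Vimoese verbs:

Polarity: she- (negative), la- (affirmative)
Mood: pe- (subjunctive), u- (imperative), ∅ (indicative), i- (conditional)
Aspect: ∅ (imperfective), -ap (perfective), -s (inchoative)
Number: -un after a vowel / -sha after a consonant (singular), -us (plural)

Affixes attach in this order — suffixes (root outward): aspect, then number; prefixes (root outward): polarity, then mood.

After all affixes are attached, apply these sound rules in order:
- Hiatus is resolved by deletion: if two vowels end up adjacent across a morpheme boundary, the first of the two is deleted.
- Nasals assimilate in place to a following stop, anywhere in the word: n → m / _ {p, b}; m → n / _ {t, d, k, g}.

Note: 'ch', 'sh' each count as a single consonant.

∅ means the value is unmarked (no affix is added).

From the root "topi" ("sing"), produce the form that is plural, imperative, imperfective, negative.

ushetopus

aspect = imperfective: zero marking, form stays topi.
Attach polarity negative she- → shetopi.
Attach mood imperative u- → ushetopi.
Attach number plural -us → ushetopius.
Apply vowel deletion: ushetopius → ushetopus.
Nasal assimilation: no change.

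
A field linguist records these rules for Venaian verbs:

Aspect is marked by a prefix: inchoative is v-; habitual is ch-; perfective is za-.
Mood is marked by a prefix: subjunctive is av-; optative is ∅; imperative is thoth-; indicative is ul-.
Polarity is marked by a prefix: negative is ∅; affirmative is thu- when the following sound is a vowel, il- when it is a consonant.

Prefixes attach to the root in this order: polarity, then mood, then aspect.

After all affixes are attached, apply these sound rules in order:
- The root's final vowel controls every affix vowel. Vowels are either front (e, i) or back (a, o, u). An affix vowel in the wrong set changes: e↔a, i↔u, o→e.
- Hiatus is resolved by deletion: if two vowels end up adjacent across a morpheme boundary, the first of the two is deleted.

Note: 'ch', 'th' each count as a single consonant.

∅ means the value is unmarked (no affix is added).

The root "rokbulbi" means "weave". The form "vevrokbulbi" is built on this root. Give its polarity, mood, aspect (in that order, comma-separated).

Segment: v-av-rokbulbi.
polarity: ∅ → negative.
mood: av- → subjunctive.
aspect: v- → inchoative.

negative, subjunctive, inchoative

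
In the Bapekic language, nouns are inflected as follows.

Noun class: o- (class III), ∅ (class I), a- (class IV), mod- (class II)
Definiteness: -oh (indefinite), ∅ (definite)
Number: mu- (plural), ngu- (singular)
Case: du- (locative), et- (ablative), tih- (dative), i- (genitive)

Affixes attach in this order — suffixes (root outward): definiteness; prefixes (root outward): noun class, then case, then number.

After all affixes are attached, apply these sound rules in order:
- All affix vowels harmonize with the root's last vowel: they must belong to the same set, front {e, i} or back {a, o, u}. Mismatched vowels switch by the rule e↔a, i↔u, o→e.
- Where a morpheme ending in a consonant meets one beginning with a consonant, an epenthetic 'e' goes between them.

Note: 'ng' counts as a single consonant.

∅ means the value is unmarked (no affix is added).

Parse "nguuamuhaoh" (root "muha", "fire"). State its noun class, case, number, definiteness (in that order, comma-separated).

class IV, genitive, singular, indefinite

Segment: ngu-i-a-muha-oh.
noun class: a- → class IV.
case: i- → genitive.
number: ngu- → singular.
definiteness: -oh → indefinite.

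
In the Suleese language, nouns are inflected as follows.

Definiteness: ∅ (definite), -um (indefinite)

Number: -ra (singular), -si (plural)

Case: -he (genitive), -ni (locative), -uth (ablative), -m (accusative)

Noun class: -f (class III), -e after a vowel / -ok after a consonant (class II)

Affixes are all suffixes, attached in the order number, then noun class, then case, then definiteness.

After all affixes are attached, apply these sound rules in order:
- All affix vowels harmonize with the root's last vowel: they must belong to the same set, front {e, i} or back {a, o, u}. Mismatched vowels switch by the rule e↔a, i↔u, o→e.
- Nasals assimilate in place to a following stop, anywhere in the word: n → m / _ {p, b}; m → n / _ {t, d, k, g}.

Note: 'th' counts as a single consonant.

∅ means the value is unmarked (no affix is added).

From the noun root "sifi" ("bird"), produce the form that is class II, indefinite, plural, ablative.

Attach number plural -si → sifisi.
Attach noun class class II -e (after vowel 'i') → sifisie.
Attach case ablative -uth → sifisieuth.
Attach definiteness indefinite -um → sifisieuthum.
Apply vowel harmony: sifisieuthum → sifisieithim.
Nasal assimilation: no change.

sifisieithim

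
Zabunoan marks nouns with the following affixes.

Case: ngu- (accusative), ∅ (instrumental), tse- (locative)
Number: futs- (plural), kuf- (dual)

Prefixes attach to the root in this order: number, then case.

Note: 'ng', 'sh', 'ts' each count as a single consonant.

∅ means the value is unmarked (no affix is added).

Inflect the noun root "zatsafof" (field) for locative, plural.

Attach number plural futs- → futszatsafof.
Attach case locative tse- → tsefutszatsafof.

tsefutszatsafof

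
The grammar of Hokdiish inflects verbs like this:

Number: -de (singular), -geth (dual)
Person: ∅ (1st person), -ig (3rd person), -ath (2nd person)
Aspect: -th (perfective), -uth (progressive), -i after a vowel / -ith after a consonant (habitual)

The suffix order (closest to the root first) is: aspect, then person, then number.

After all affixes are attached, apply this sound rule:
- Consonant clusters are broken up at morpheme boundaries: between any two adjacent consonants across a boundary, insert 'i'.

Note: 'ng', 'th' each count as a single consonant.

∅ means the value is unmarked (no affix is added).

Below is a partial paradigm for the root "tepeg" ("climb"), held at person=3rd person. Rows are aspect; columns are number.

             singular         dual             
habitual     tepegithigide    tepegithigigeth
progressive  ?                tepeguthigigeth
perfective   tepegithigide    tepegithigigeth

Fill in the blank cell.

Attach aspect progressive -uth → tepeguth.
Attach person 3rd person -ig → tepeguthig.
Attach number singular -de → tepeguthigde.
Apply epenthesis: tepeguthigde → tepeguthigide.

tepeguthigide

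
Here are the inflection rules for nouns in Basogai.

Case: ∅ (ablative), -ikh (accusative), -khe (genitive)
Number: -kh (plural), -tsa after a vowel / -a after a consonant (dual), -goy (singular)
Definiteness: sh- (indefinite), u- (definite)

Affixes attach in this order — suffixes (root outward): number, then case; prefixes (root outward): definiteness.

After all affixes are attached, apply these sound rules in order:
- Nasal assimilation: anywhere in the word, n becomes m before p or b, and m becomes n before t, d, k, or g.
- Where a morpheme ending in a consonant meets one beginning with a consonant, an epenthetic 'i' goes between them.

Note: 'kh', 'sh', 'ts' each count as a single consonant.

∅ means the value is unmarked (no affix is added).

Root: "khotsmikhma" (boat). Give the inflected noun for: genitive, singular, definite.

ukhotsmikhmagoyikhe

Attach definiteness definite u- → ukhotsmikhma.
Attach number singular -goy → ukhotsmikhmagoy.
Attach case genitive -khe → ukhotsmikhmagoykhe.
Nasal assimilation: no change.
Apply epenthesis: ukhotsmikhmagoykhe → ukhotsmikhmagoyikhe.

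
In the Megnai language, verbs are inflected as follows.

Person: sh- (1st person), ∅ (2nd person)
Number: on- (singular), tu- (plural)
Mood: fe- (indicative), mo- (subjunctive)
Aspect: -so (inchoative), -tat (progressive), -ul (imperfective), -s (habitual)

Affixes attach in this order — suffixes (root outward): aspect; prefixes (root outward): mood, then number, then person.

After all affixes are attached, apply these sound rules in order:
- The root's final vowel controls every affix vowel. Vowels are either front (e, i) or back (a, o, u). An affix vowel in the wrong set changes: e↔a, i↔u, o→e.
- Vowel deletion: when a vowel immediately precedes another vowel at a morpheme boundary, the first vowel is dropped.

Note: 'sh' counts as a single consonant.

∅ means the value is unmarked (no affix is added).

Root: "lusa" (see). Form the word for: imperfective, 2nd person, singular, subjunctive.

onmolusul

Attach mood subjunctive mo- → molusa.
Attach number singular on- → onmolusa.
Attach aspect imperfective -ul → onmolusaul.
person = 2nd person: zero marking, form stays onmolusaul.
Vowel harmony: no change.
Apply vowel deletion: onmolusaul → onmolusul.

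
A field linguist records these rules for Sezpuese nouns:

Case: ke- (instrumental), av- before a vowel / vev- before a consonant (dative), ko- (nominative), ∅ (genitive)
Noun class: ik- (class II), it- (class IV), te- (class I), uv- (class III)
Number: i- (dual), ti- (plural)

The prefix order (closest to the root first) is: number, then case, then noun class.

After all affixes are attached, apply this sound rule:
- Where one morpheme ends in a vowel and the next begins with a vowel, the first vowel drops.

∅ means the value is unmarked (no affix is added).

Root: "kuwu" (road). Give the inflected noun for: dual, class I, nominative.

tekikuwu

Attach number dual i- → ikuwu.
Attach case nominative ko- → koikuwu.
Attach noun class class I te- → tekoikuwu.
Apply vowel deletion: tekoikuwu → tekikuwu.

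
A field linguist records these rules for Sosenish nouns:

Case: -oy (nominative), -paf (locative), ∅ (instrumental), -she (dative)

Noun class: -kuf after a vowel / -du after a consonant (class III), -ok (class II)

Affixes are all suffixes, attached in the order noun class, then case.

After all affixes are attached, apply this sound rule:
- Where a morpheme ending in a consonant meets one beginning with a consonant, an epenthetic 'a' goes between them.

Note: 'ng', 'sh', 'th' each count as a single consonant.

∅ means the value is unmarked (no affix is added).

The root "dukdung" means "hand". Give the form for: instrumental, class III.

dukdungadu

Attach noun class class III -du (after consonant 'ng') → dukdungdu.
case = instrumental: zero marking, form stays dukdungdu.
Apply epenthesis: dukdungdu → dukdungadu.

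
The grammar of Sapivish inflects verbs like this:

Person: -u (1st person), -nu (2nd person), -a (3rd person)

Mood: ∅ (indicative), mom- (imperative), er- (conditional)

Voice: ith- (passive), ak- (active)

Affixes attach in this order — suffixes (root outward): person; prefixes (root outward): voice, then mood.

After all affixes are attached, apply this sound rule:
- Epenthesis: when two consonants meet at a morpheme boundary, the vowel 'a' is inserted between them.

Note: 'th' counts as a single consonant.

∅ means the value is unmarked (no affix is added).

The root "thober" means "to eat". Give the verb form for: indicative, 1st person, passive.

Attach person 1st person -u → thoberu.
Attach voice passive ith- → iththoberu.
mood = indicative: zero marking, form stays iththoberu.
Apply epenthesis: iththoberu → ithathoberu.

ithathoberu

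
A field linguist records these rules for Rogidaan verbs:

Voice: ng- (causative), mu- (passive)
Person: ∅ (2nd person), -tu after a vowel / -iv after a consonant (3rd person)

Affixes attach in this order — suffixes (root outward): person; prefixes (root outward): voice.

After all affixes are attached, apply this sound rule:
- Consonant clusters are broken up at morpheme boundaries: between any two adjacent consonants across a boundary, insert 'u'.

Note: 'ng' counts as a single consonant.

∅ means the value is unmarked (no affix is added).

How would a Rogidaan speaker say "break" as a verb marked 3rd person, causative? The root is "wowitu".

Attach voice causative ng- → ngwowitu.
Attach person 3rd person -tu (after vowel 'u') → ngwowitutu.
Apply epenthesis: ngwowitutu → nguwowitutu.

nguwowitutu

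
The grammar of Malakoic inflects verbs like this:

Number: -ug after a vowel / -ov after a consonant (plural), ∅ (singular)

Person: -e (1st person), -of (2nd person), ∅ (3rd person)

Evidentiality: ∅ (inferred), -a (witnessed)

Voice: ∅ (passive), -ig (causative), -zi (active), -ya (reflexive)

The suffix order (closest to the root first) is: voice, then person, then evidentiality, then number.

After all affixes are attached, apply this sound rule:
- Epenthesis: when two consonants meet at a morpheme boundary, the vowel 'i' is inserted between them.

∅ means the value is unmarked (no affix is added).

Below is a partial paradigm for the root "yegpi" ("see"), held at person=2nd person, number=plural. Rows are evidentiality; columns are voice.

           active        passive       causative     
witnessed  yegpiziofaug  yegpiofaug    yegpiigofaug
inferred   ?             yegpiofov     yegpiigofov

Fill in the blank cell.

Attach voice active -zi → yegpizi.
Attach person 2nd person -of → yegpiziof.
evidentiality = inferred: zero marking, form stays yegpiziof.
Attach number plural -ov (after consonant 'f') → yegpiziofov.
Epenthesis: no change.

yegpiziofov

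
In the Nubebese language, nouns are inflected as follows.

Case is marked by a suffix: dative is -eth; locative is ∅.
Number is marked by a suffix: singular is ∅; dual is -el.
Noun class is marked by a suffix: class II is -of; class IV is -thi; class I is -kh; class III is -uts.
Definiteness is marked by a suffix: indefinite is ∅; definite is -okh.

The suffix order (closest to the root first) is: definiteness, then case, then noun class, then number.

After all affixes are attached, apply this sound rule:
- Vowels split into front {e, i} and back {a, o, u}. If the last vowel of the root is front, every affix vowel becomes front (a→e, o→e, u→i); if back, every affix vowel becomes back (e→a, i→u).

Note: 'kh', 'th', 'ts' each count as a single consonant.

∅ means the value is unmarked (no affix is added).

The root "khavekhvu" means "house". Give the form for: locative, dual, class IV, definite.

khavekhvuokhthual

Attach definiteness definite -okh → khavekhvuokh.
case = locative: zero marking, form stays khavekhvuokh.
Attach noun class class IV -thi → khavekhvuokhthi.
Attach number dual -el → khavekhvuokhthiel.
Apply vowel harmony: khavekhvuokhthiel → khavekhvuokhthual.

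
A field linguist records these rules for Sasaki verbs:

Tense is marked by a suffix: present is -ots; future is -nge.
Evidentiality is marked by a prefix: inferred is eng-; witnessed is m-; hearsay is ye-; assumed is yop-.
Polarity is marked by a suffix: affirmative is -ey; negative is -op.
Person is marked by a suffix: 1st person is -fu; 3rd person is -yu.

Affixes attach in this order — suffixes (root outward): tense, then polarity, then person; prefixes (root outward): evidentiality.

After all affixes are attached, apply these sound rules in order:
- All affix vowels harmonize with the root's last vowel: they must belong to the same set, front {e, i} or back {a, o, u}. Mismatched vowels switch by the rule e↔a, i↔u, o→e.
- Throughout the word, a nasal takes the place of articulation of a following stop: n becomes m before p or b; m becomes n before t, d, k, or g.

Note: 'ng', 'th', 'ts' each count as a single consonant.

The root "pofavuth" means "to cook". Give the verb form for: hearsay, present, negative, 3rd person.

Attach tense present -ots → pofavuthots.
Attach polarity negative -op → pofavuthotsop.
Attach evidentiality hearsay ye- → yepofavuthotsop.
Attach person 3rd person -yu → yepofavuthotsopyu.
Apply vowel harmony: yepofavuthotsopyu → yapofavuthotsopyu.
Nasal assimilation: no change.

yapofavuthotsopyu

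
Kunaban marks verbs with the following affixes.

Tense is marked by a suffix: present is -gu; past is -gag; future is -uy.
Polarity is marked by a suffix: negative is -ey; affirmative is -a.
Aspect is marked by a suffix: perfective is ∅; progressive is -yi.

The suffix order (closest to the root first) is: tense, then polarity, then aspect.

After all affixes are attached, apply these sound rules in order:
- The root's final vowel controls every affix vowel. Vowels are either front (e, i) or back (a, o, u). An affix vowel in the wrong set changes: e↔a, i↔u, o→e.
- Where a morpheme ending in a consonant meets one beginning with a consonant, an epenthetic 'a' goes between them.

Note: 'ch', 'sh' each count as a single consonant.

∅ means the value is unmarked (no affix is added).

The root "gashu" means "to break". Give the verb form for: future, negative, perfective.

Attach tense future -uy → gashuuy.
Attach polarity negative -ey → gashuuyey.
aspect = perfective: zero marking, form stays gashuuyey.
Apply vowel harmony: gashuuyey → gashuuyay.
Epenthesis: no change.

gashuuyay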